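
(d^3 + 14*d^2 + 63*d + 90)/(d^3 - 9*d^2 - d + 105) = (d^2 + 11*d + 30)/(d^2 - 12*d + 35)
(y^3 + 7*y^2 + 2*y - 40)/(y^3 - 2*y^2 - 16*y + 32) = (y + 5)/(y - 4)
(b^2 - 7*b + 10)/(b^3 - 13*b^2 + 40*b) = (b - 2)/(b*(b - 8))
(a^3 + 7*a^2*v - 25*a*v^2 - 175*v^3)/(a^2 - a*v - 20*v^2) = (a^2 + 12*a*v + 35*v^2)/(a + 4*v)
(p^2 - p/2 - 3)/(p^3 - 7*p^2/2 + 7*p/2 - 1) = (2*p + 3)/(2*p^2 - 3*p + 1)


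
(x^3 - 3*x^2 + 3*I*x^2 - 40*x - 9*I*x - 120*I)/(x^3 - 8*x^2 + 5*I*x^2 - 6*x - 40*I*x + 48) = (x + 5)/(x + 2*I)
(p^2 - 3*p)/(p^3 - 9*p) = 1/(p + 3)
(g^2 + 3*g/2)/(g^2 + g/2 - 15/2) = g*(2*g + 3)/(2*g^2 + g - 15)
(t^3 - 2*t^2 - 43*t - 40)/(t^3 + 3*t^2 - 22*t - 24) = (t^2 - 3*t - 40)/(t^2 + 2*t - 24)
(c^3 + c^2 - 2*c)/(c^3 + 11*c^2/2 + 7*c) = 2*(c - 1)/(2*c + 7)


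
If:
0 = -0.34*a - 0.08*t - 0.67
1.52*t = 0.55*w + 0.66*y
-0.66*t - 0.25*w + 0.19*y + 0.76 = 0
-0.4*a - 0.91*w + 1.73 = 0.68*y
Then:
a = -2.31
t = 1.46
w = 1.06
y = 2.48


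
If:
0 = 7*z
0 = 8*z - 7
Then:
No Solution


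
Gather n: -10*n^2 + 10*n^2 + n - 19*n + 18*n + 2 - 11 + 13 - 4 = 0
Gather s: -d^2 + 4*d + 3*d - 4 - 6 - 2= -d^2 + 7*d - 12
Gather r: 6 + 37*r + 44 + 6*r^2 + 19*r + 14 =6*r^2 + 56*r + 64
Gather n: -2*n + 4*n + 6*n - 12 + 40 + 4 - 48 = 8*n - 16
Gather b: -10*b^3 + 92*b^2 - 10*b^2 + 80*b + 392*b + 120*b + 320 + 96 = -10*b^3 + 82*b^2 + 592*b + 416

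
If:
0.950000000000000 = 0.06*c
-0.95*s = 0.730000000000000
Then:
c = 15.83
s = -0.77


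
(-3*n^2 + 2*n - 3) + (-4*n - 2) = -3*n^2 - 2*n - 5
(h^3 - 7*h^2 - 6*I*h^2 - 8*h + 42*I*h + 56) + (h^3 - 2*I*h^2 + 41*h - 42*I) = 2*h^3 - 7*h^2 - 8*I*h^2 + 33*h + 42*I*h + 56 - 42*I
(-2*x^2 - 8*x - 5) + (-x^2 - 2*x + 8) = -3*x^2 - 10*x + 3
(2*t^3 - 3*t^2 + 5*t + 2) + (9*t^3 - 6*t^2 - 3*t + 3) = 11*t^3 - 9*t^2 + 2*t + 5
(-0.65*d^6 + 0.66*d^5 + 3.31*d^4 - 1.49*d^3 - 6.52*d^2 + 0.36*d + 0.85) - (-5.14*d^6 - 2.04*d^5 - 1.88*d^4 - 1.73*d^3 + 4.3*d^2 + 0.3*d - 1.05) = 4.49*d^6 + 2.7*d^5 + 5.19*d^4 + 0.24*d^3 - 10.82*d^2 + 0.06*d + 1.9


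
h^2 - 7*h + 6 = (h - 6)*(h - 1)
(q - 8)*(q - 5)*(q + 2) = q^3 - 11*q^2 + 14*q + 80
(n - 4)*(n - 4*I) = n^2 - 4*n - 4*I*n + 16*I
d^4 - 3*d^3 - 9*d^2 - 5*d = d*(d - 5)*(d + 1)^2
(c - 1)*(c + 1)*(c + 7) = c^3 + 7*c^2 - c - 7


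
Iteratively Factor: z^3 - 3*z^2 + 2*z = (z)*(z^2 - 3*z + 2) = z*(z - 2)*(z - 1)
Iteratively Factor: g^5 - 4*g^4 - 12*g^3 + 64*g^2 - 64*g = (g - 4)*(g^4 - 12*g^2 + 16*g) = g*(g - 4)*(g^3 - 12*g + 16) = g*(g - 4)*(g - 2)*(g^2 + 2*g - 8) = g*(g - 4)*(g - 2)^2*(g + 4)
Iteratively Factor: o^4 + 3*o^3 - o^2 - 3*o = (o - 1)*(o^3 + 4*o^2 + 3*o) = o*(o - 1)*(o^2 + 4*o + 3) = o*(o - 1)*(o + 3)*(o + 1)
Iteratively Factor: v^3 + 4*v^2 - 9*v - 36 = (v + 3)*(v^2 + v - 12) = (v + 3)*(v + 4)*(v - 3)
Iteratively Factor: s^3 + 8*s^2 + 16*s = (s + 4)*(s^2 + 4*s) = s*(s + 4)*(s + 4)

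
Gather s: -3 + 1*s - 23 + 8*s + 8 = 9*s - 18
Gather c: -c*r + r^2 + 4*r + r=-c*r + r^2 + 5*r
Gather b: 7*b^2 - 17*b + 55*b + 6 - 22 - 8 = 7*b^2 + 38*b - 24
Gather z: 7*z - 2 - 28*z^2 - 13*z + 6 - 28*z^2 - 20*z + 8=-56*z^2 - 26*z + 12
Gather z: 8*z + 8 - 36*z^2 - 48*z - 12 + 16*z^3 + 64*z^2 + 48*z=16*z^3 + 28*z^2 + 8*z - 4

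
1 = 1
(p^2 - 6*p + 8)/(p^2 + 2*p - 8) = (p - 4)/(p + 4)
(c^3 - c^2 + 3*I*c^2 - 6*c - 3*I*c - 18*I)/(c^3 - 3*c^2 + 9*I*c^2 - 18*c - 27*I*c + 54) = (c + 2)/(c + 6*I)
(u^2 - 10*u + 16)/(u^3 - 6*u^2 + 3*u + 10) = (u - 8)/(u^2 - 4*u - 5)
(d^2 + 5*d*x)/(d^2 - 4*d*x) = (d + 5*x)/(d - 4*x)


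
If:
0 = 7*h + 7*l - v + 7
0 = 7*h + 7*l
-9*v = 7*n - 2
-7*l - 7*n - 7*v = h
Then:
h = -2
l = 2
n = -61/7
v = 7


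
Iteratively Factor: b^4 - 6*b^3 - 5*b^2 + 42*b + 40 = (b + 1)*(b^3 - 7*b^2 + 2*b + 40) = (b - 5)*(b + 1)*(b^2 - 2*b - 8) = (b - 5)*(b - 4)*(b + 1)*(b + 2)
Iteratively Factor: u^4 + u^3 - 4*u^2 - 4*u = (u)*(u^3 + u^2 - 4*u - 4) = u*(u + 2)*(u^2 - u - 2) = u*(u - 2)*(u + 2)*(u + 1)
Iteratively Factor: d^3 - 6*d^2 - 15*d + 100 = (d - 5)*(d^2 - d - 20) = (d - 5)*(d + 4)*(d - 5)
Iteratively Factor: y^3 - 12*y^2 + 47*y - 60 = (y - 3)*(y^2 - 9*y + 20) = (y - 4)*(y - 3)*(y - 5)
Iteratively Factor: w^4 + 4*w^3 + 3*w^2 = (w)*(w^3 + 4*w^2 + 3*w) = w*(w + 3)*(w^2 + w) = w^2*(w + 3)*(w + 1)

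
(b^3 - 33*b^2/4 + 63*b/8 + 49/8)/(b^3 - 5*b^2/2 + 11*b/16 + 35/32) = 4*(b - 7)/(4*b - 5)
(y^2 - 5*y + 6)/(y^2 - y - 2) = (y - 3)/(y + 1)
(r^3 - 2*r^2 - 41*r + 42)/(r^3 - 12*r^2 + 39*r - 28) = (r + 6)/(r - 4)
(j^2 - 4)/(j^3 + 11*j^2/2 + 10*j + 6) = 2*(j - 2)/(2*j^2 + 7*j + 6)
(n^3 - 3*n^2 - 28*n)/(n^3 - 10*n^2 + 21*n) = (n + 4)/(n - 3)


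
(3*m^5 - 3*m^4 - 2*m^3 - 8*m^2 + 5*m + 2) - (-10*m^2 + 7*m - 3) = 3*m^5 - 3*m^4 - 2*m^3 + 2*m^2 - 2*m + 5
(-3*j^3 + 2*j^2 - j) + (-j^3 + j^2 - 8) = -4*j^3 + 3*j^2 - j - 8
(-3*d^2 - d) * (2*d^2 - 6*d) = -6*d^4 + 16*d^3 + 6*d^2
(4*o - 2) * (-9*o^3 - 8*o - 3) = -36*o^4 + 18*o^3 - 32*o^2 + 4*o + 6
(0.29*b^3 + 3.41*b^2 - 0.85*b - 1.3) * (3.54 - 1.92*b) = -0.5568*b^4 - 5.5206*b^3 + 13.7034*b^2 - 0.513*b - 4.602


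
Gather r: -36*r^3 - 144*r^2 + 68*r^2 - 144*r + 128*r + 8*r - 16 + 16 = -36*r^3 - 76*r^2 - 8*r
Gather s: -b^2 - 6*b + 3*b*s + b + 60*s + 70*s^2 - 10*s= -b^2 - 5*b + 70*s^2 + s*(3*b + 50)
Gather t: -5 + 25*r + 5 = 25*r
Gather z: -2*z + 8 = 8 - 2*z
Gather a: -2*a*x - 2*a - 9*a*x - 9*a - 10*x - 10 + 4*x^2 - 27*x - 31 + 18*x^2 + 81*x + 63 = a*(-11*x - 11) + 22*x^2 + 44*x + 22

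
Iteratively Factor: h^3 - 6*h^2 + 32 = (h - 4)*(h^2 - 2*h - 8) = (h - 4)*(h + 2)*(h - 4)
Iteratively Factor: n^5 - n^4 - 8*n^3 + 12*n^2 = (n)*(n^4 - n^3 - 8*n^2 + 12*n) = n*(n - 2)*(n^3 + n^2 - 6*n) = n*(n - 2)^2*(n^2 + 3*n) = n*(n - 2)^2*(n + 3)*(n)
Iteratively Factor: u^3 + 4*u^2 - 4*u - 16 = (u + 4)*(u^2 - 4) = (u - 2)*(u + 4)*(u + 2)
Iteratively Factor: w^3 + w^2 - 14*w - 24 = (w + 2)*(w^2 - w - 12) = (w + 2)*(w + 3)*(w - 4)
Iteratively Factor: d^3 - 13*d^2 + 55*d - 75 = (d - 5)*(d^2 - 8*d + 15) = (d - 5)*(d - 3)*(d - 5)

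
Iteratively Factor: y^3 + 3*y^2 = (y + 3)*(y^2) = y*(y + 3)*(y)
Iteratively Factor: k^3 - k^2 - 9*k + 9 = (k - 3)*(k^2 + 2*k - 3) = (k - 3)*(k + 3)*(k - 1)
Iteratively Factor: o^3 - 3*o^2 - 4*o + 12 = (o - 3)*(o^2 - 4) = (o - 3)*(o - 2)*(o + 2)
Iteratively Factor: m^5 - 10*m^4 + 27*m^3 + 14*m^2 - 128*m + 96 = (m - 1)*(m^4 - 9*m^3 + 18*m^2 + 32*m - 96) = (m - 3)*(m - 1)*(m^3 - 6*m^2 + 32) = (m - 3)*(m - 1)*(m + 2)*(m^2 - 8*m + 16) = (m - 4)*(m - 3)*(m - 1)*(m + 2)*(m - 4)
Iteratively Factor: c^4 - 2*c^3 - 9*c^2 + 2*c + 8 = (c + 2)*(c^3 - 4*c^2 - c + 4) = (c - 4)*(c + 2)*(c^2 - 1) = (c - 4)*(c + 1)*(c + 2)*(c - 1)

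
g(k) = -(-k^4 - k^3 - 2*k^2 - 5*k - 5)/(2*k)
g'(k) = -(-4*k^3 - 3*k^2 - 4*k - 5)/(2*k) + (-k^4 - k^3 - 2*k^2 - 5*k - 5)/(2*k^2) = 3*k^2/2 + k + 1 - 5/(2*k^2)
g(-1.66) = -1.58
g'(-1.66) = 2.57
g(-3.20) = -12.75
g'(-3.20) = 12.92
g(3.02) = 24.68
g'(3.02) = 17.43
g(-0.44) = -3.57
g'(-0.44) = -12.06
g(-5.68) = -79.11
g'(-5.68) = 43.64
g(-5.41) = -67.91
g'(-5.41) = 39.41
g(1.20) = 7.37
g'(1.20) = 2.62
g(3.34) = 30.80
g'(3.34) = 20.85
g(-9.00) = -330.78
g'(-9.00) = 113.47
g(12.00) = 950.71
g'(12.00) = 228.98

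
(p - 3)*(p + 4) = p^2 + p - 12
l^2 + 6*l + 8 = (l + 2)*(l + 4)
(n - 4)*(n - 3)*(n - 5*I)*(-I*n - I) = -I*n^4 - 5*n^3 + 6*I*n^3 + 30*n^2 - 5*I*n^2 - 25*n - 12*I*n - 60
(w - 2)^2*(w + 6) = w^3 + 2*w^2 - 20*w + 24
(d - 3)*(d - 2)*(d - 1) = d^3 - 6*d^2 + 11*d - 6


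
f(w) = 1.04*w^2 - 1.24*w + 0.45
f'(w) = 2.08*w - 1.24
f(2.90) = 5.60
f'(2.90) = 4.79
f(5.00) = 20.25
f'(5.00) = 9.16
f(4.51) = 16.01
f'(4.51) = 8.14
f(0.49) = 0.09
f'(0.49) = -0.22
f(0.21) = 0.24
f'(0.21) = -0.80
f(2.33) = 3.21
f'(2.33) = 3.61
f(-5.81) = 42.76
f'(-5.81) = -13.32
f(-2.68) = 11.24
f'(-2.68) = -6.81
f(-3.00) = 13.53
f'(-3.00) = -7.48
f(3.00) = 6.09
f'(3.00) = 5.00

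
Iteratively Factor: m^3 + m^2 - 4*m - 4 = (m - 2)*(m^2 + 3*m + 2) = (m - 2)*(m + 2)*(m + 1)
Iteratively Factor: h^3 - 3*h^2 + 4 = (h - 2)*(h^2 - h - 2) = (h - 2)^2*(h + 1)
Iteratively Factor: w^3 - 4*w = (w + 2)*(w^2 - 2*w) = (w - 2)*(w + 2)*(w)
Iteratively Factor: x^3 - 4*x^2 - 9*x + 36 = (x - 4)*(x^2 - 9) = (x - 4)*(x - 3)*(x + 3)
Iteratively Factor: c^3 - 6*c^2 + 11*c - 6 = (c - 1)*(c^2 - 5*c + 6) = (c - 3)*(c - 1)*(c - 2)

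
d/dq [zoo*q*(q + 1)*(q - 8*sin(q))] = zoo*(q^2*cos(q) + q^2 + sqrt(2)*q*sin(q + pi/4) + sin(q))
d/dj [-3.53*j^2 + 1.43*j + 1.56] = 1.43 - 7.06*j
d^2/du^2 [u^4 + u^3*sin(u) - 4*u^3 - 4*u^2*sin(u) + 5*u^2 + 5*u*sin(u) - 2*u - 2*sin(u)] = -u^3*sin(u) + 4*u^2*sin(u) + 6*u^2*cos(u) + 12*u^2 + u*sin(u) - 16*u*cos(u) - 24*u - 6*sin(u) + 10*cos(u) + 10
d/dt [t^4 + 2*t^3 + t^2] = 2*t*(2*t^2 + 3*t + 1)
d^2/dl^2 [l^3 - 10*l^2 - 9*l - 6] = 6*l - 20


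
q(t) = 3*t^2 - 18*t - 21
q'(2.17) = -4.98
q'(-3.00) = -36.00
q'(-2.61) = -33.66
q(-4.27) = 110.56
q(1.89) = -44.30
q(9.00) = 60.00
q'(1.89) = -6.66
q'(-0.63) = -21.78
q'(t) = 6*t - 18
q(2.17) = -45.93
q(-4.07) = 101.95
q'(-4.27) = -43.62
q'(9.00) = 36.00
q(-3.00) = 60.00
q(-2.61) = 46.42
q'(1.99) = -6.06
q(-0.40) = -13.32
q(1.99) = -44.94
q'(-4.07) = -42.42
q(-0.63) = -8.47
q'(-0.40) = -20.40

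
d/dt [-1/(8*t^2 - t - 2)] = (16*t - 1)/(-8*t^2 + t + 2)^2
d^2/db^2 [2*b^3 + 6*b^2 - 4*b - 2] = 12*b + 12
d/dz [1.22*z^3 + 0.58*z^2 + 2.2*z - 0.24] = 3.66*z^2 + 1.16*z + 2.2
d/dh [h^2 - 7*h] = 2*h - 7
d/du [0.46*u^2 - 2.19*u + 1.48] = 0.92*u - 2.19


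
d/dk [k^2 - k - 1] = 2*k - 1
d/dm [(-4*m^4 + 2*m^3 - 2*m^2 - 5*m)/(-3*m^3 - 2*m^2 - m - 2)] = 2*(6*m^6 + 8*m^5 + m^4 - m^3 - 10*m^2 + 4*m + 5)/(9*m^6 + 12*m^5 + 10*m^4 + 16*m^3 + 9*m^2 + 4*m + 4)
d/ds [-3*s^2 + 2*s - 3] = 2 - 6*s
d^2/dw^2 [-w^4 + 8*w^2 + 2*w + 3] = 16 - 12*w^2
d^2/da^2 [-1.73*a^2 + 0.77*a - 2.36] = -3.46000000000000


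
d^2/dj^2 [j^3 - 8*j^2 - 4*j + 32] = 6*j - 16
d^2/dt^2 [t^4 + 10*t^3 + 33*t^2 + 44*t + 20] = 12*t^2 + 60*t + 66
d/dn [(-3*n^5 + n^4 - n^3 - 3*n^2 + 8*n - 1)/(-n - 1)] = (12*n^5 + 12*n^4 - 2*n^3 + 6*n^2 + 6*n - 9)/(n^2 + 2*n + 1)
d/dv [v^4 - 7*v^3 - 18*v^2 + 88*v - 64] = 4*v^3 - 21*v^2 - 36*v + 88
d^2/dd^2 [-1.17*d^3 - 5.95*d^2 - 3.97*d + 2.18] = -7.02*d - 11.9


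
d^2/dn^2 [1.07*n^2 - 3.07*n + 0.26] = 2.14000000000000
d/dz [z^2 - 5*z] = 2*z - 5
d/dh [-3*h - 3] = -3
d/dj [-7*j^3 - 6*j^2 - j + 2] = -21*j^2 - 12*j - 1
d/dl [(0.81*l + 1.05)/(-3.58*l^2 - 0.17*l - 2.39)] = (2.8998*l^2 + 7.518*l - 1.7574)/(12.8164*l^4 + 1.2172*l^3 + 17.1413*l^2 + 0.8126*l + 5.7121)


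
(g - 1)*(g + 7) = g^2 + 6*g - 7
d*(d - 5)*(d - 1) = d^3 - 6*d^2 + 5*d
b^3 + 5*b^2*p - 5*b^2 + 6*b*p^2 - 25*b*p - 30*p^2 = (b - 5)*(b + 2*p)*(b + 3*p)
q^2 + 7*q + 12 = (q + 3)*(q + 4)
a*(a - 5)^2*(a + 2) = a^4 - 8*a^3 + 5*a^2 + 50*a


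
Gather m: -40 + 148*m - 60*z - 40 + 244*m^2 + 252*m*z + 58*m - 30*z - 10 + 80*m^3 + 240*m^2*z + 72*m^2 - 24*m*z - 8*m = 80*m^3 + m^2*(240*z + 316) + m*(228*z + 198) - 90*z - 90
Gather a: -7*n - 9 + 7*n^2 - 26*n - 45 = 7*n^2 - 33*n - 54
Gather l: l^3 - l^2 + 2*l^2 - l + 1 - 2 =l^3 + l^2 - l - 1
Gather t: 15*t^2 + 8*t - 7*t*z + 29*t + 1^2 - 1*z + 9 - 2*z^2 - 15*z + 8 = 15*t^2 + t*(37 - 7*z) - 2*z^2 - 16*z + 18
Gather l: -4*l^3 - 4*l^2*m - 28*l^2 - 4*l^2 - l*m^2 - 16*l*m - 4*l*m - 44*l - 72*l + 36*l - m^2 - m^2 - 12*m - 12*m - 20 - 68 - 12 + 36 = -4*l^3 + l^2*(-4*m - 32) + l*(-m^2 - 20*m - 80) - 2*m^2 - 24*m - 64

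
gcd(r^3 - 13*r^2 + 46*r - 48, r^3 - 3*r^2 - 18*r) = 1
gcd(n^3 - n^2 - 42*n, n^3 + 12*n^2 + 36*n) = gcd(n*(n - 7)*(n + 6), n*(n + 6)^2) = n^2 + 6*n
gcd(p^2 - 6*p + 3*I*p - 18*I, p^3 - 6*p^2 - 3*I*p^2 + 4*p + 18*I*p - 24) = p - 6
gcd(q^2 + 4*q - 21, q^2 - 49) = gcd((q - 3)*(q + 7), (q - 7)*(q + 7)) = q + 7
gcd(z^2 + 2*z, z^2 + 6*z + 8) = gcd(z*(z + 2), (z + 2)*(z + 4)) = z + 2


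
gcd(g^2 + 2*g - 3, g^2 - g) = g - 1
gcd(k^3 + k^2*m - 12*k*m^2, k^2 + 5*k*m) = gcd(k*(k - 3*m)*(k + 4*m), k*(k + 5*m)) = k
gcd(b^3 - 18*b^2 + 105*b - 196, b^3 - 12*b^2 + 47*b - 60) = b - 4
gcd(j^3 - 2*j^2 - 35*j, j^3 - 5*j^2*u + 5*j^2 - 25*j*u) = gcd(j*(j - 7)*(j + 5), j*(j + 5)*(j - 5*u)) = j^2 + 5*j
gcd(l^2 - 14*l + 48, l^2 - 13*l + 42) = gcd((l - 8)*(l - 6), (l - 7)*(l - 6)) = l - 6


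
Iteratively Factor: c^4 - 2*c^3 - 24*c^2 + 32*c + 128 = (c + 4)*(c^3 - 6*c^2 + 32) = (c + 2)*(c + 4)*(c^2 - 8*c + 16) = (c - 4)*(c + 2)*(c + 4)*(c - 4)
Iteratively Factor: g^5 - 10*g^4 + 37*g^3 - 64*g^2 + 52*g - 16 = (g - 4)*(g^4 - 6*g^3 + 13*g^2 - 12*g + 4) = (g - 4)*(g - 2)*(g^3 - 4*g^2 + 5*g - 2) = (g - 4)*(g - 2)*(g - 1)*(g^2 - 3*g + 2) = (g - 4)*(g - 2)*(g - 1)^2*(g - 2)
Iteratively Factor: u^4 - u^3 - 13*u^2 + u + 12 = (u + 1)*(u^3 - 2*u^2 - 11*u + 12) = (u + 1)*(u + 3)*(u^2 - 5*u + 4) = (u - 1)*(u + 1)*(u + 3)*(u - 4)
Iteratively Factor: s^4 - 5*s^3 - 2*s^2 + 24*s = (s - 4)*(s^3 - s^2 - 6*s) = (s - 4)*(s + 2)*(s^2 - 3*s) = s*(s - 4)*(s + 2)*(s - 3)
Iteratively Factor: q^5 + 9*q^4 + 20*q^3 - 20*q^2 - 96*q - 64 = (q + 4)*(q^4 + 5*q^3 - 20*q - 16) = (q - 2)*(q + 4)*(q^3 + 7*q^2 + 14*q + 8) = (q - 2)*(q + 2)*(q + 4)*(q^2 + 5*q + 4) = (q - 2)*(q + 1)*(q + 2)*(q + 4)*(q + 4)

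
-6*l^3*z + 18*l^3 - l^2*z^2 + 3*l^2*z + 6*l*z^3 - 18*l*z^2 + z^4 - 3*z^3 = (-l + z)*(l + z)*(6*l + z)*(z - 3)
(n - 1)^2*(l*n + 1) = l*n^3 - 2*l*n^2 + l*n + n^2 - 2*n + 1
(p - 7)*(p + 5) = p^2 - 2*p - 35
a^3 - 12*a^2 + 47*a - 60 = (a - 5)*(a - 4)*(a - 3)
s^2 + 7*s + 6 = (s + 1)*(s + 6)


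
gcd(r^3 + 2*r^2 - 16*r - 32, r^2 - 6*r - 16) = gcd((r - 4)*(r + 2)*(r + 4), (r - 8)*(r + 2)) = r + 2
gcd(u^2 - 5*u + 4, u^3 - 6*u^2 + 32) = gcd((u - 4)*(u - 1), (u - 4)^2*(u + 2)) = u - 4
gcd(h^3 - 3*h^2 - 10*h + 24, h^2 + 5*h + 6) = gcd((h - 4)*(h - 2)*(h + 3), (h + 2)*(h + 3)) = h + 3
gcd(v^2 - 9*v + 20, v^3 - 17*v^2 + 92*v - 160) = v^2 - 9*v + 20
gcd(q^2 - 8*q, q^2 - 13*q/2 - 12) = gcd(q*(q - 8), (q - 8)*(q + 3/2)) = q - 8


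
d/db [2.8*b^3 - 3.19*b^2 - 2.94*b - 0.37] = 8.4*b^2 - 6.38*b - 2.94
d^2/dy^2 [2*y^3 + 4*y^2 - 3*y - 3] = 12*y + 8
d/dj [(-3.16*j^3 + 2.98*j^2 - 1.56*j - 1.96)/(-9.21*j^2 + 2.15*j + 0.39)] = (29.1036*j^4 - 13.588*j^3 - 11.6578*j^2 - 33.7788*j + 3.6056)/(84.8241*j^4 - 39.603*j^3 - 2.5613*j^2 + 1.677*j + 0.1521)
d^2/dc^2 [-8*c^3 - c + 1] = -48*c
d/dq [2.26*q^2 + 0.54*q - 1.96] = 4.52*q + 0.54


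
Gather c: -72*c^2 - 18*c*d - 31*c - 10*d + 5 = -72*c^2 + c*(-18*d - 31) - 10*d + 5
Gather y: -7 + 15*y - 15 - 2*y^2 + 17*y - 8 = -2*y^2 + 32*y - 30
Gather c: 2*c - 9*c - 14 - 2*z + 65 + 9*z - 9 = -7*c + 7*z + 42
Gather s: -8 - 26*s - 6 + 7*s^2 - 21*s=7*s^2 - 47*s - 14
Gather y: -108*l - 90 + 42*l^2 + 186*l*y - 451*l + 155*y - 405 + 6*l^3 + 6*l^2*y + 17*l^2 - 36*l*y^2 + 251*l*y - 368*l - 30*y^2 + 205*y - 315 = 6*l^3 + 59*l^2 - 927*l + y^2*(-36*l - 30) + y*(6*l^2 + 437*l + 360) - 810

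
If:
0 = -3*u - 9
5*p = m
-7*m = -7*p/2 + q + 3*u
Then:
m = 10/7 - 10*q/63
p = 2/7 - 2*q/63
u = -3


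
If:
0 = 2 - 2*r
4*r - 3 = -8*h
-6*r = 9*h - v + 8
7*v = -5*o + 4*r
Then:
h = -1/8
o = -689/40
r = 1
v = 103/8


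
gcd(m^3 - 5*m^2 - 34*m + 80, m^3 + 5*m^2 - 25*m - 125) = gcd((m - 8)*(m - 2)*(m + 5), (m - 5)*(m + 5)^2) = m + 5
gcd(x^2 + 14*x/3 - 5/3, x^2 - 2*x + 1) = 1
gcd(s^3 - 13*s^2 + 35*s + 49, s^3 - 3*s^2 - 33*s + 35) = s - 7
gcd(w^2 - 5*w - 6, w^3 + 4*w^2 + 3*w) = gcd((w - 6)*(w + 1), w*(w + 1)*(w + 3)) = w + 1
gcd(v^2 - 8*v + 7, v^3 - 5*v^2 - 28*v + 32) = v - 1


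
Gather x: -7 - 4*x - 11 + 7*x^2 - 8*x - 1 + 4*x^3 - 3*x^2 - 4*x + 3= 4*x^3 + 4*x^2 - 16*x - 16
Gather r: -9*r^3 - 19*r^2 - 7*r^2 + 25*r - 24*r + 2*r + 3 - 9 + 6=-9*r^3 - 26*r^2 + 3*r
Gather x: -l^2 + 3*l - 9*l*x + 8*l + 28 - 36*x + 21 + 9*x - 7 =-l^2 + 11*l + x*(-9*l - 27) + 42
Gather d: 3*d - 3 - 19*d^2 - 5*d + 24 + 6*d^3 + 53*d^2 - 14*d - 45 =6*d^3 + 34*d^2 - 16*d - 24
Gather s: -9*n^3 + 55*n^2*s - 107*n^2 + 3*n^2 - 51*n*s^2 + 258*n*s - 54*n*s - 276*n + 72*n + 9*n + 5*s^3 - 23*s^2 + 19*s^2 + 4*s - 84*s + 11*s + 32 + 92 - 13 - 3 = -9*n^3 - 104*n^2 - 195*n + 5*s^3 + s^2*(-51*n - 4) + s*(55*n^2 + 204*n - 69) + 108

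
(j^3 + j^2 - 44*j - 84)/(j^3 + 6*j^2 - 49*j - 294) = (j + 2)/(j + 7)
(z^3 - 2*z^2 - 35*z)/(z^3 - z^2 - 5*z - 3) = z*(-z^2 + 2*z + 35)/(-z^3 + z^2 + 5*z + 3)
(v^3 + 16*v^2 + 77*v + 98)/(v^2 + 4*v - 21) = (v^2 + 9*v + 14)/(v - 3)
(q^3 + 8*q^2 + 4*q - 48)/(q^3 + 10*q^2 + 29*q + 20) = (q^2 + 4*q - 12)/(q^2 + 6*q + 5)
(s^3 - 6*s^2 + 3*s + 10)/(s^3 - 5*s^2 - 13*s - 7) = (s^2 - 7*s + 10)/(s^2 - 6*s - 7)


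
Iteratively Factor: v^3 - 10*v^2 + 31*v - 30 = (v - 3)*(v^2 - 7*v + 10) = (v - 5)*(v - 3)*(v - 2)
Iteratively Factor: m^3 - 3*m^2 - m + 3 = (m + 1)*(m^2 - 4*m + 3) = (m - 1)*(m + 1)*(m - 3)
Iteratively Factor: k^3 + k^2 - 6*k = (k - 2)*(k^2 + 3*k) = k*(k - 2)*(k + 3)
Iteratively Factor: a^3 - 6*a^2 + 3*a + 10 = (a + 1)*(a^2 - 7*a + 10) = (a - 2)*(a + 1)*(a - 5)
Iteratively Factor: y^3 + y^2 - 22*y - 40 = (y - 5)*(y^2 + 6*y + 8) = (y - 5)*(y + 4)*(y + 2)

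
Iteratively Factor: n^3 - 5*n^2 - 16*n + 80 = (n + 4)*(n^2 - 9*n + 20) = (n - 4)*(n + 4)*(n - 5)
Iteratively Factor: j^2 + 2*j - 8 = (j - 2)*(j + 4)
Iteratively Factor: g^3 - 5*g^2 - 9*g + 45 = (g - 5)*(g^2 - 9) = (g - 5)*(g - 3)*(g + 3)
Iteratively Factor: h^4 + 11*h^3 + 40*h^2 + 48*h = (h + 4)*(h^3 + 7*h^2 + 12*h) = (h + 3)*(h + 4)*(h^2 + 4*h) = (h + 3)*(h + 4)^2*(h)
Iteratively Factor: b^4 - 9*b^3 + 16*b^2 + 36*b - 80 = (b - 4)*(b^3 - 5*b^2 - 4*b + 20) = (b - 4)*(b - 2)*(b^2 - 3*b - 10) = (b - 4)*(b - 2)*(b + 2)*(b - 5)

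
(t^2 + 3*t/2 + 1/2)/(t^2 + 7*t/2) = (2*t^2 + 3*t + 1)/(t*(2*t + 7))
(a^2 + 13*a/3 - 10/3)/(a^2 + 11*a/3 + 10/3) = (3*a^2 + 13*a - 10)/(3*a^2 + 11*a + 10)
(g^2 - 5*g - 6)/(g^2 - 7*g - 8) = (g - 6)/(g - 8)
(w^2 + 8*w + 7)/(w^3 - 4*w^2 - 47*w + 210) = (w + 1)/(w^2 - 11*w + 30)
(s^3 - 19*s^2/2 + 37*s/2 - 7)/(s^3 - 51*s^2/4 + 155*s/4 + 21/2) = 2*(2*s^2 - 5*s + 2)/(4*s^2 - 23*s - 6)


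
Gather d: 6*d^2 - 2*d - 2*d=6*d^2 - 4*d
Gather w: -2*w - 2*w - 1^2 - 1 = -4*w - 2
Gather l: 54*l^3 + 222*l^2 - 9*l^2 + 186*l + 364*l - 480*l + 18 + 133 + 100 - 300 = 54*l^3 + 213*l^2 + 70*l - 49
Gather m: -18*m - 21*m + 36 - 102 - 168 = -39*m - 234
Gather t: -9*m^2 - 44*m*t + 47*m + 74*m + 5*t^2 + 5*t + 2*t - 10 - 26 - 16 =-9*m^2 + 121*m + 5*t^2 + t*(7 - 44*m) - 52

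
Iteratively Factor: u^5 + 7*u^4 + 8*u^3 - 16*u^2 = (u + 4)*(u^4 + 3*u^3 - 4*u^2) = u*(u + 4)*(u^3 + 3*u^2 - 4*u) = u*(u - 1)*(u + 4)*(u^2 + 4*u) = u^2*(u - 1)*(u + 4)*(u + 4)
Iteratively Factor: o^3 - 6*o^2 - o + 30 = (o - 5)*(o^2 - o - 6) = (o - 5)*(o + 2)*(o - 3)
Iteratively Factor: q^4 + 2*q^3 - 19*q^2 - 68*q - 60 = (q + 2)*(q^3 - 19*q - 30) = (q + 2)*(q + 3)*(q^2 - 3*q - 10) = (q + 2)^2*(q + 3)*(q - 5)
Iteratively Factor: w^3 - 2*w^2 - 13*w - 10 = (w + 2)*(w^2 - 4*w - 5) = (w - 5)*(w + 2)*(w + 1)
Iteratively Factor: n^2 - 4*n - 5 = (n + 1)*(n - 5)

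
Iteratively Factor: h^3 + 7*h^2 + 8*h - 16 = (h + 4)*(h^2 + 3*h - 4) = (h - 1)*(h + 4)*(h + 4)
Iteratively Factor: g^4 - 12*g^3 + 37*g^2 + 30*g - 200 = (g - 4)*(g^3 - 8*g^2 + 5*g + 50) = (g - 4)*(g + 2)*(g^2 - 10*g + 25) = (g - 5)*(g - 4)*(g + 2)*(g - 5)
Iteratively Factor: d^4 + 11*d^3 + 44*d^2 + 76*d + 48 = (d + 2)*(d^3 + 9*d^2 + 26*d + 24) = (d + 2)*(d + 4)*(d^2 + 5*d + 6) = (d + 2)^2*(d + 4)*(d + 3)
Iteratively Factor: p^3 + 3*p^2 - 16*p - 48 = (p + 4)*(p^2 - p - 12) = (p - 4)*(p + 4)*(p + 3)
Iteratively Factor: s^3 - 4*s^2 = (s - 4)*(s^2) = s*(s - 4)*(s)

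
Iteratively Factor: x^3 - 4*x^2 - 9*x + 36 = (x - 4)*(x^2 - 9) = (x - 4)*(x - 3)*(x + 3)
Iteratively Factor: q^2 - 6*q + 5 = (q - 1)*(q - 5)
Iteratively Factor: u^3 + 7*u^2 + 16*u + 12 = (u + 3)*(u^2 + 4*u + 4) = (u + 2)*(u + 3)*(u + 2)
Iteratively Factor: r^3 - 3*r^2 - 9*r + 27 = (r + 3)*(r^2 - 6*r + 9) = (r - 3)*(r + 3)*(r - 3)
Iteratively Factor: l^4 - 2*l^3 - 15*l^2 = (l - 5)*(l^3 + 3*l^2) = l*(l - 5)*(l^2 + 3*l) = l^2*(l - 5)*(l + 3)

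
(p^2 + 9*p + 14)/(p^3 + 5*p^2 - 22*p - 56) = 1/(p - 4)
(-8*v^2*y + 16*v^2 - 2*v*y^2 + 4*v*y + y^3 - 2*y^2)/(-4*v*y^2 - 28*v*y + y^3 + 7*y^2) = (2*v*y - 4*v + y^2 - 2*y)/(y*(y + 7))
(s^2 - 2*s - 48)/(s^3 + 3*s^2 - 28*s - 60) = (s - 8)/(s^2 - 3*s - 10)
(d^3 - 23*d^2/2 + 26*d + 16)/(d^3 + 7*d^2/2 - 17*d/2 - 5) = (d^2 - 12*d + 32)/(d^2 + 3*d - 10)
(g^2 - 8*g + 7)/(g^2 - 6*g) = (g^2 - 8*g + 7)/(g*(g - 6))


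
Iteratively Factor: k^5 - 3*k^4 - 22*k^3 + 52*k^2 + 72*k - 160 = (k - 2)*(k^4 - k^3 - 24*k^2 + 4*k + 80) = (k - 2)*(k + 2)*(k^3 - 3*k^2 - 18*k + 40) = (k - 2)*(k + 2)*(k + 4)*(k^2 - 7*k + 10) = (k - 2)^2*(k + 2)*(k + 4)*(k - 5)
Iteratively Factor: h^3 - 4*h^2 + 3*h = (h - 3)*(h^2 - h) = h*(h - 3)*(h - 1)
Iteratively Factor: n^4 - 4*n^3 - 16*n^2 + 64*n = (n - 4)*(n^3 - 16*n) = n*(n - 4)*(n^2 - 16) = n*(n - 4)^2*(n + 4)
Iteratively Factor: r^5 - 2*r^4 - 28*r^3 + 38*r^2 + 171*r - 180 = (r - 5)*(r^4 + 3*r^3 - 13*r^2 - 27*r + 36) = (r - 5)*(r + 4)*(r^3 - r^2 - 9*r + 9) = (r - 5)*(r - 1)*(r + 4)*(r^2 - 9) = (r - 5)*(r - 3)*(r - 1)*(r + 4)*(r + 3)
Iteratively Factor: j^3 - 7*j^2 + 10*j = (j - 5)*(j^2 - 2*j) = j*(j - 5)*(j - 2)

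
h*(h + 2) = h^2 + 2*h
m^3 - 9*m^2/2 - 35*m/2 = m*(m - 7)*(m + 5/2)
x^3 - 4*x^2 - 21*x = x*(x - 7)*(x + 3)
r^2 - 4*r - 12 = (r - 6)*(r + 2)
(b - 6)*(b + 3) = b^2 - 3*b - 18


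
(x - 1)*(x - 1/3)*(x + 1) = x^3 - x^2/3 - x + 1/3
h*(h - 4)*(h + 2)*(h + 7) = h^4 + 5*h^3 - 22*h^2 - 56*h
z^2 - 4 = (z - 2)*(z + 2)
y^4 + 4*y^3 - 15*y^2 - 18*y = y*(y - 3)*(y + 1)*(y + 6)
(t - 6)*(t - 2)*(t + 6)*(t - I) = t^4 - 2*t^3 - I*t^3 - 36*t^2 + 2*I*t^2 + 72*t + 36*I*t - 72*I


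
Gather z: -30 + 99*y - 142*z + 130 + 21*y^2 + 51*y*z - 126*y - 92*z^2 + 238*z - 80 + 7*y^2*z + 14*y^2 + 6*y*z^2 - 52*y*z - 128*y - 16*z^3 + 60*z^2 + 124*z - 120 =35*y^2 - 155*y - 16*z^3 + z^2*(6*y - 32) + z*(7*y^2 - y + 220) - 100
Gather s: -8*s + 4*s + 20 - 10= 10 - 4*s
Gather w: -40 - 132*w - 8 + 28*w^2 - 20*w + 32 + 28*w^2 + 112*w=56*w^2 - 40*w - 16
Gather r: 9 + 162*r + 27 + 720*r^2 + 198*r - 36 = 720*r^2 + 360*r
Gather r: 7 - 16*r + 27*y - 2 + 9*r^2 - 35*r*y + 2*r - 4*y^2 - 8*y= 9*r^2 + r*(-35*y - 14) - 4*y^2 + 19*y + 5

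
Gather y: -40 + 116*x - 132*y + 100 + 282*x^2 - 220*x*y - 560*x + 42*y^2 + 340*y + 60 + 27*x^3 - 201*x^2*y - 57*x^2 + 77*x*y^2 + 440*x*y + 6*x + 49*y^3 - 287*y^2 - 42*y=27*x^3 + 225*x^2 - 438*x + 49*y^3 + y^2*(77*x - 245) + y*(-201*x^2 + 220*x + 166) + 120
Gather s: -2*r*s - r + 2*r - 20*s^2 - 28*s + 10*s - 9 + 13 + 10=r - 20*s^2 + s*(-2*r - 18) + 14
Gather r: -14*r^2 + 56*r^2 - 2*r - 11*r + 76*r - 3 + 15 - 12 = 42*r^2 + 63*r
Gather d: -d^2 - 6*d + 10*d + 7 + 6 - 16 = -d^2 + 4*d - 3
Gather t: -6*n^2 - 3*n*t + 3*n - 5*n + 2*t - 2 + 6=-6*n^2 - 2*n + t*(2 - 3*n) + 4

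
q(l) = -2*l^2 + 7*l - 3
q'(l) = 7 - 4*l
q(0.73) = 1.04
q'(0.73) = 4.08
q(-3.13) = -44.50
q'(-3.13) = 19.52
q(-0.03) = -3.21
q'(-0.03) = 7.12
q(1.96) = 3.04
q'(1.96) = -0.84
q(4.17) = -8.59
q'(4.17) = -9.68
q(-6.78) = -142.40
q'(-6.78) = 34.12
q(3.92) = -6.29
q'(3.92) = -8.68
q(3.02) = -0.10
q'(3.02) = -5.08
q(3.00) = 0.00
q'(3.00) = -5.00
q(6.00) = -33.00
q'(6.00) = -17.00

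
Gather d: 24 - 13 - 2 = 9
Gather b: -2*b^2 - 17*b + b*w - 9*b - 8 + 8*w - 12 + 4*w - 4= -2*b^2 + b*(w - 26) + 12*w - 24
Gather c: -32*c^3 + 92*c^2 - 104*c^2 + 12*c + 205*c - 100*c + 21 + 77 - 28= -32*c^3 - 12*c^2 + 117*c + 70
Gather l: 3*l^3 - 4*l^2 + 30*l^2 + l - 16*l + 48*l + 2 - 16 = 3*l^3 + 26*l^2 + 33*l - 14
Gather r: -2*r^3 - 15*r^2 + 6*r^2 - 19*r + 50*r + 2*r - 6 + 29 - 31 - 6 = -2*r^3 - 9*r^2 + 33*r - 14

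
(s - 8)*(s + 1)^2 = s^3 - 6*s^2 - 15*s - 8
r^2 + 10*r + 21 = (r + 3)*(r + 7)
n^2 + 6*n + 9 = (n + 3)^2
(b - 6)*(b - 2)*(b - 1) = b^3 - 9*b^2 + 20*b - 12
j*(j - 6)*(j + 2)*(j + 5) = j^4 + j^3 - 32*j^2 - 60*j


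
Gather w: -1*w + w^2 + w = w^2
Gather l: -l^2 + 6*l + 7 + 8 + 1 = -l^2 + 6*l + 16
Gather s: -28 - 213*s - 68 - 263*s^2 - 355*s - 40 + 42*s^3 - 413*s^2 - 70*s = 42*s^3 - 676*s^2 - 638*s - 136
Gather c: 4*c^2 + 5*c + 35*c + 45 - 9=4*c^2 + 40*c + 36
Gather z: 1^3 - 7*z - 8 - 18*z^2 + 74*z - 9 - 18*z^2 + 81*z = -36*z^2 + 148*z - 16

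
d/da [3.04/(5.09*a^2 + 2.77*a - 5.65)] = (-30.9472*a - 8.4208)/(5.09*a^2 + 2.77*a - 5.65)^2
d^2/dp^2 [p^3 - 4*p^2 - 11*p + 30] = 6*p - 8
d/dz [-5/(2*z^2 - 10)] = 5*z/(z^2 - 5)^2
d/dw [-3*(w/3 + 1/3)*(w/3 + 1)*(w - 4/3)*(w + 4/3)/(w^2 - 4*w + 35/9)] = 2*(-81*w^5 + 324*w^4 + 666*w^3 - 1980*w^2 - 817*w + 1984)/(3*(81*w^4 - 648*w^3 + 1926*w^2 - 2520*w + 1225))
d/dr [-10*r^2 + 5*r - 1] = 5 - 20*r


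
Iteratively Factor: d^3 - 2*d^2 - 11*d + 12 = (d - 1)*(d^2 - d - 12) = (d - 4)*(d - 1)*(d + 3)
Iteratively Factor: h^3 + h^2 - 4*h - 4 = (h + 1)*(h^2 - 4) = (h + 1)*(h + 2)*(h - 2)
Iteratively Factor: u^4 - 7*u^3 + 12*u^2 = (u - 3)*(u^3 - 4*u^2) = (u - 4)*(u - 3)*(u^2) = u*(u - 4)*(u - 3)*(u)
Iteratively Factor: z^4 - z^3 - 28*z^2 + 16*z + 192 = (z + 3)*(z^3 - 4*z^2 - 16*z + 64) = (z - 4)*(z + 3)*(z^2 - 16) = (z - 4)^2*(z + 3)*(z + 4)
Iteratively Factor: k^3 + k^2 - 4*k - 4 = (k + 2)*(k^2 - k - 2) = (k - 2)*(k + 2)*(k + 1)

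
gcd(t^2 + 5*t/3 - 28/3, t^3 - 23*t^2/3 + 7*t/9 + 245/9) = t - 7/3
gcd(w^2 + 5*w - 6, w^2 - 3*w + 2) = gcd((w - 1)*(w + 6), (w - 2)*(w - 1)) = w - 1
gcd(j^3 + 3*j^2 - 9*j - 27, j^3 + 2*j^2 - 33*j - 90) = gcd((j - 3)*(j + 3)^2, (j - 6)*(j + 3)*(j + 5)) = j + 3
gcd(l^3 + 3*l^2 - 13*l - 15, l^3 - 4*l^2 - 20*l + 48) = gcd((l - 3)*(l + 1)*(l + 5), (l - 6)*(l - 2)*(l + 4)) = 1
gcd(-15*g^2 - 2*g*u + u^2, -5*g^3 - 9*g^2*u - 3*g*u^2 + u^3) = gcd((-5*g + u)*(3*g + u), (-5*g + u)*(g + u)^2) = -5*g + u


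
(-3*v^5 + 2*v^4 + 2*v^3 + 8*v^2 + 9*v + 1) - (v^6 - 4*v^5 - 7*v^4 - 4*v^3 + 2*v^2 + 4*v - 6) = -v^6 + v^5 + 9*v^4 + 6*v^3 + 6*v^2 + 5*v + 7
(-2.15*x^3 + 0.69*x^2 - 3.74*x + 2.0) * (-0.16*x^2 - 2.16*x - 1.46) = 0.344*x^5 + 4.5336*x^4 + 2.247*x^3 + 6.751*x^2 + 1.1404*x - 2.92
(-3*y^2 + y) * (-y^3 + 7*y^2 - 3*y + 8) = 3*y^5 - 22*y^4 + 16*y^3 - 27*y^2 + 8*y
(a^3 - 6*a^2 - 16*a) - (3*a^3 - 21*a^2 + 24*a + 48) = -2*a^3 + 15*a^2 - 40*a - 48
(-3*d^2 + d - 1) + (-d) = -3*d^2 - 1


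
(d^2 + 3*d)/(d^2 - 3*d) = (d + 3)/(d - 3)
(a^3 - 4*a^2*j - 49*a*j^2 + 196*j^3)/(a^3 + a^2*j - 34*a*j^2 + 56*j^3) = (a - 7*j)/(a - 2*j)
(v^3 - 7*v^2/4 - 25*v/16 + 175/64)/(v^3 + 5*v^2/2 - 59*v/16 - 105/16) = (v - 5/4)/(v + 3)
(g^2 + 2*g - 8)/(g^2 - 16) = (g - 2)/(g - 4)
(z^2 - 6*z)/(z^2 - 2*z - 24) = z/(z + 4)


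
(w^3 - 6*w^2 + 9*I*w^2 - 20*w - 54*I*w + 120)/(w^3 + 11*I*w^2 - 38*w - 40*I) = (w - 6)/(w + 2*I)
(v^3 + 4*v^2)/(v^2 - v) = v*(v + 4)/(v - 1)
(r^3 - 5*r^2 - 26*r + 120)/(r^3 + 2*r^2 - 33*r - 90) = (r - 4)/(r + 3)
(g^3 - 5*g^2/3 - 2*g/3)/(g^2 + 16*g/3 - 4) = g*(3*g^2 - 5*g - 2)/(3*g^2 + 16*g - 12)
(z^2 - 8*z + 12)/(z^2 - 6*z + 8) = (z - 6)/(z - 4)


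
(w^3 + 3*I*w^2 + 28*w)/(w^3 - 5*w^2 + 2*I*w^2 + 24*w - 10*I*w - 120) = w*(w + 7*I)/(w^2 + w*(-5 + 6*I) - 30*I)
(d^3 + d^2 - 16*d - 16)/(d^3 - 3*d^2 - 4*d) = (d + 4)/d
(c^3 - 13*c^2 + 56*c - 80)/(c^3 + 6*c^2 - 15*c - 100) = (c^2 - 9*c + 20)/(c^2 + 10*c + 25)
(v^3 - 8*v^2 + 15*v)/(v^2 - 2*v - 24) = v*(-v^2 + 8*v - 15)/(-v^2 + 2*v + 24)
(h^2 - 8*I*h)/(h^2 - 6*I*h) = (h - 8*I)/(h - 6*I)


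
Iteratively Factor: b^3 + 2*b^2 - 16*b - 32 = (b + 4)*(b^2 - 2*b - 8) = (b - 4)*(b + 4)*(b + 2)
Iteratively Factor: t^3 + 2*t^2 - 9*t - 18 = (t - 3)*(t^2 + 5*t + 6) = (t - 3)*(t + 3)*(t + 2)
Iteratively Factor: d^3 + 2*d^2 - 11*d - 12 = (d + 4)*(d^2 - 2*d - 3) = (d - 3)*(d + 4)*(d + 1)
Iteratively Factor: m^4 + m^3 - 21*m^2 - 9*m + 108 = (m + 3)*(m^3 - 2*m^2 - 15*m + 36) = (m - 3)*(m + 3)*(m^2 + m - 12) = (m - 3)^2*(m + 3)*(m + 4)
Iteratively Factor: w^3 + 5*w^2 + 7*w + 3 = (w + 3)*(w^2 + 2*w + 1) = (w + 1)*(w + 3)*(w + 1)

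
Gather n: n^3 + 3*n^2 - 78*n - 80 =n^3 + 3*n^2 - 78*n - 80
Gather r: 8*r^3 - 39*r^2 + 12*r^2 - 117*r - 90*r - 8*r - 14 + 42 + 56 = 8*r^3 - 27*r^2 - 215*r + 84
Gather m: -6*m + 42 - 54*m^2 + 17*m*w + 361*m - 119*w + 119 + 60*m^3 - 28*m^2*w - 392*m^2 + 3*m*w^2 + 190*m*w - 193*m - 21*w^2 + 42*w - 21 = 60*m^3 + m^2*(-28*w - 446) + m*(3*w^2 + 207*w + 162) - 21*w^2 - 77*w + 140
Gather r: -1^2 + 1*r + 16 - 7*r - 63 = -6*r - 48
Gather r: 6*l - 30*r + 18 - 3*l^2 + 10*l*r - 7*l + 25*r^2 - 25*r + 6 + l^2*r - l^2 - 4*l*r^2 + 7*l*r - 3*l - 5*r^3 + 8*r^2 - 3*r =-4*l^2 - 4*l - 5*r^3 + r^2*(33 - 4*l) + r*(l^2 + 17*l - 58) + 24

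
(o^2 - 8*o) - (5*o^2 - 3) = -4*o^2 - 8*o + 3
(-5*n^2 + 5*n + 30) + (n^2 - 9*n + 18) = -4*n^2 - 4*n + 48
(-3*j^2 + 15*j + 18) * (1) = -3*j^2 + 15*j + 18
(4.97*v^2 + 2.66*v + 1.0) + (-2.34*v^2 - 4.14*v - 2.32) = 2.63*v^2 - 1.48*v - 1.32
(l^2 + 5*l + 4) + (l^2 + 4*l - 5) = 2*l^2 + 9*l - 1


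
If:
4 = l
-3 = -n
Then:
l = 4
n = 3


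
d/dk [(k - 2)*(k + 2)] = 2*k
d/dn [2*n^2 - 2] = 4*n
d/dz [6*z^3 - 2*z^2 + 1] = 2*z*(9*z - 2)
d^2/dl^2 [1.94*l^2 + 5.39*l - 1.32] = 3.88000000000000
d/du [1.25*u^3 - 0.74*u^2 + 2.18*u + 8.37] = 3.75*u^2 - 1.48*u + 2.18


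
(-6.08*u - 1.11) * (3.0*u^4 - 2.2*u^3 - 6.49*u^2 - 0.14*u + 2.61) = -18.24*u^5 + 10.046*u^4 + 41.9012*u^3 + 8.0551*u^2 - 15.7134*u - 2.8971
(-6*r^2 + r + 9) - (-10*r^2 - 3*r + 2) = 4*r^2 + 4*r + 7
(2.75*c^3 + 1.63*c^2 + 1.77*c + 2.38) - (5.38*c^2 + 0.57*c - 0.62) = 2.75*c^3 - 3.75*c^2 + 1.2*c + 3.0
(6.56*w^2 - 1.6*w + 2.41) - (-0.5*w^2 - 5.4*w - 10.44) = 7.06*w^2 + 3.8*w + 12.85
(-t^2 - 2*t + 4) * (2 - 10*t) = 10*t^3 + 18*t^2 - 44*t + 8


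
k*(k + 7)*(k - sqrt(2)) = k^3 - sqrt(2)*k^2 + 7*k^2 - 7*sqrt(2)*k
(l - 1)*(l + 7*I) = l^2 - l + 7*I*l - 7*I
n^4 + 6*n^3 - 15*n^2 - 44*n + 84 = (n - 2)^2*(n + 3)*(n + 7)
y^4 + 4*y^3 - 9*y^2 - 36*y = y*(y - 3)*(y + 3)*(y + 4)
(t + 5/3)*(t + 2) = t^2 + 11*t/3 + 10/3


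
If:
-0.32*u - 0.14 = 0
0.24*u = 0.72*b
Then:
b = -0.15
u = -0.44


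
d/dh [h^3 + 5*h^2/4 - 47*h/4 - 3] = 3*h^2 + 5*h/2 - 47/4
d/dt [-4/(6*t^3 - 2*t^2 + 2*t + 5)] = 8*(9*t^2 - 2*t + 1)/(6*t^3 - 2*t^2 + 2*t + 5)^2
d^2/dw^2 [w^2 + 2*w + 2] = 2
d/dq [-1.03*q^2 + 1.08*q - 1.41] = 1.08 - 2.06*q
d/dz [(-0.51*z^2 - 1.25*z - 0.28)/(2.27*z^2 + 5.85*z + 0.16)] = (-0.145999999999999*z^2 + 1.108*z + 1.438)/(5.1529*z^4 + 26.559*z^3 + 34.9489*z^2 + 1.872*z + 0.0256)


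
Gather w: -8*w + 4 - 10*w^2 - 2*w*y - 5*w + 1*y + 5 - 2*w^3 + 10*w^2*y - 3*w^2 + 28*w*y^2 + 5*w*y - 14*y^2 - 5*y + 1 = -2*w^3 + w^2*(10*y - 13) + w*(28*y^2 + 3*y - 13) - 14*y^2 - 4*y + 10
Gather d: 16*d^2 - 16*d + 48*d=16*d^2 + 32*d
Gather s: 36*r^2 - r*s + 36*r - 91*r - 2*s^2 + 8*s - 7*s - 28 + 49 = 36*r^2 - 55*r - 2*s^2 + s*(1 - r) + 21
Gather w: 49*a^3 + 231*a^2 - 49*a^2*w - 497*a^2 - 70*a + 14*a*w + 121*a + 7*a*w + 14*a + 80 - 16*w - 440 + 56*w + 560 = 49*a^3 - 266*a^2 + 65*a + w*(-49*a^2 + 21*a + 40) + 200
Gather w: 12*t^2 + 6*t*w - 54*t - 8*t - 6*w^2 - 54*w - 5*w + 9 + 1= 12*t^2 - 62*t - 6*w^2 + w*(6*t - 59) + 10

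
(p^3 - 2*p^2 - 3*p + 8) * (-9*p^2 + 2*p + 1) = -9*p^5 + 20*p^4 + 24*p^3 - 80*p^2 + 13*p + 8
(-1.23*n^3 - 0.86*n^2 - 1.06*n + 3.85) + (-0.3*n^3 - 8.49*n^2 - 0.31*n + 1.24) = -1.53*n^3 - 9.35*n^2 - 1.37*n + 5.09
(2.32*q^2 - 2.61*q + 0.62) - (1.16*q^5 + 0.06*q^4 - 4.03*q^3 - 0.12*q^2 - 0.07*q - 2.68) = -1.16*q^5 - 0.06*q^4 + 4.03*q^3 + 2.44*q^2 - 2.54*q + 3.3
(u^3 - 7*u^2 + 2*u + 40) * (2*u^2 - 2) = 2*u^5 - 14*u^4 + 2*u^3 + 94*u^2 - 4*u - 80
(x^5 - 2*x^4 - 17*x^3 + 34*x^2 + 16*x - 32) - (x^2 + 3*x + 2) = x^5 - 2*x^4 - 17*x^3 + 33*x^2 + 13*x - 34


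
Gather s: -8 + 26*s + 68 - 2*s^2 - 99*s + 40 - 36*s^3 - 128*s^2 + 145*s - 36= -36*s^3 - 130*s^2 + 72*s + 64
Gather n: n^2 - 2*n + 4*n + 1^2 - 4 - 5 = n^2 + 2*n - 8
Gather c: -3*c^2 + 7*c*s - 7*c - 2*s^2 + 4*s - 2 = -3*c^2 + c*(7*s - 7) - 2*s^2 + 4*s - 2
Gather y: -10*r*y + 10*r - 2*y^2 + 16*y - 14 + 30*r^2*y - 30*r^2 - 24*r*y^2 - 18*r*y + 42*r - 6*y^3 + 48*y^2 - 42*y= -30*r^2 + 52*r - 6*y^3 + y^2*(46 - 24*r) + y*(30*r^2 - 28*r - 26) - 14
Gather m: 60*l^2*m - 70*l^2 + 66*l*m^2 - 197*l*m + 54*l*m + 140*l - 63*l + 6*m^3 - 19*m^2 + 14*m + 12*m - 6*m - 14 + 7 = -70*l^2 + 77*l + 6*m^3 + m^2*(66*l - 19) + m*(60*l^2 - 143*l + 20) - 7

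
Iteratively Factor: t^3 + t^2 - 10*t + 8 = (t - 1)*(t^2 + 2*t - 8) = (t - 2)*(t - 1)*(t + 4)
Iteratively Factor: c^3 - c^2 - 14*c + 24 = (c - 2)*(c^2 + c - 12) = (c - 2)*(c + 4)*(c - 3)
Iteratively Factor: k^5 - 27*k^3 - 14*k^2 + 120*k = (k - 2)*(k^4 + 2*k^3 - 23*k^2 - 60*k) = (k - 5)*(k - 2)*(k^3 + 7*k^2 + 12*k) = (k - 5)*(k - 2)*(k + 4)*(k^2 + 3*k) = k*(k - 5)*(k - 2)*(k + 4)*(k + 3)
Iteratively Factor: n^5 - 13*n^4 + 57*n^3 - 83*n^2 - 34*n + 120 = (n - 2)*(n^4 - 11*n^3 + 35*n^2 - 13*n - 60) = (n - 4)*(n - 2)*(n^3 - 7*n^2 + 7*n + 15) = (n - 4)*(n - 3)*(n - 2)*(n^2 - 4*n - 5) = (n - 4)*(n - 3)*(n - 2)*(n + 1)*(n - 5)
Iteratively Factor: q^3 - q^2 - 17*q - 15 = (q + 3)*(q^2 - 4*q - 5) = (q - 5)*(q + 3)*(q + 1)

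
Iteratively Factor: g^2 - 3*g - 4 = (g - 4)*(g + 1)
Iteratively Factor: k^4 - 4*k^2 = (k)*(k^3 - 4*k) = k^2*(k^2 - 4) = k^2*(k + 2)*(k - 2)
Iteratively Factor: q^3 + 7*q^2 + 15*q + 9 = (q + 1)*(q^2 + 6*q + 9) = (q + 1)*(q + 3)*(q + 3)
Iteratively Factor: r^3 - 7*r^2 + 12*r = (r - 3)*(r^2 - 4*r) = r*(r - 3)*(r - 4)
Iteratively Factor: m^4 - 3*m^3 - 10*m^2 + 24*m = (m - 4)*(m^3 + m^2 - 6*m) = m*(m - 4)*(m^2 + m - 6) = m*(m - 4)*(m - 2)*(m + 3)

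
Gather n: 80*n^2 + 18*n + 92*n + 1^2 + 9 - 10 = 80*n^2 + 110*n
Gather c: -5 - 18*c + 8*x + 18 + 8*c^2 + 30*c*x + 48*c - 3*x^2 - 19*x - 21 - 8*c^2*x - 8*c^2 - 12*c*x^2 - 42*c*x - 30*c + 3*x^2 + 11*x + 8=-8*c^2*x + c*(-12*x^2 - 12*x)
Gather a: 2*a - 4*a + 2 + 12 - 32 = -2*a - 18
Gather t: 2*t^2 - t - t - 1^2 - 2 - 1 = 2*t^2 - 2*t - 4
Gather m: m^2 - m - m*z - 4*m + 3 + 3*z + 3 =m^2 + m*(-z - 5) + 3*z + 6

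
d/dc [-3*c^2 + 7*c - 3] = 7 - 6*c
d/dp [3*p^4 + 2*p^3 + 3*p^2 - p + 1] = 12*p^3 + 6*p^2 + 6*p - 1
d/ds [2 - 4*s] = -4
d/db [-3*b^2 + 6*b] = 6 - 6*b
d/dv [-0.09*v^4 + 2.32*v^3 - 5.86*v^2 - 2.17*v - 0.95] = -0.36*v^3 + 6.96*v^2 - 11.72*v - 2.17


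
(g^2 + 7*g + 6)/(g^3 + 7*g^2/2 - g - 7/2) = 2*(g + 6)/(2*g^2 + 5*g - 7)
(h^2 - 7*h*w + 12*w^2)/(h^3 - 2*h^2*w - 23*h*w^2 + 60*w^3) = 1/(h + 5*w)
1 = 1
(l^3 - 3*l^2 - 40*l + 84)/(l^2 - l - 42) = l - 2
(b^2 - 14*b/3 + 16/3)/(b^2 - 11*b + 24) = (3*b^2 - 14*b + 16)/(3*(b^2 - 11*b + 24))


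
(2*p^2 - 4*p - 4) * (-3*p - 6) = -6*p^3 + 36*p + 24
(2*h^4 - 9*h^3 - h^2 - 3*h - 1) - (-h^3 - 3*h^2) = 2*h^4 - 8*h^3 + 2*h^2 - 3*h - 1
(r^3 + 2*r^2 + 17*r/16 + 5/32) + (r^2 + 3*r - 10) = r^3 + 3*r^2 + 65*r/16 - 315/32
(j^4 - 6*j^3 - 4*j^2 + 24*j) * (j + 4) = j^5 - 2*j^4 - 28*j^3 + 8*j^2 + 96*j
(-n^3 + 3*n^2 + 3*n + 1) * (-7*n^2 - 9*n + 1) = 7*n^5 - 12*n^4 - 49*n^3 - 31*n^2 - 6*n + 1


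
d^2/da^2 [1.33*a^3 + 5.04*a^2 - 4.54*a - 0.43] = 7.98*a + 10.08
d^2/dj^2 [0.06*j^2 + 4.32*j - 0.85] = 0.120000000000000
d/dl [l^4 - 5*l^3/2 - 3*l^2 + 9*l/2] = 4*l^3 - 15*l^2/2 - 6*l + 9/2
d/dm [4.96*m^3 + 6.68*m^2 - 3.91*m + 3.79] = 14.88*m^2 + 13.36*m - 3.91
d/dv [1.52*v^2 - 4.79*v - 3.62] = 3.04*v - 4.79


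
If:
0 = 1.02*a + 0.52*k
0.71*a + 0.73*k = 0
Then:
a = 0.00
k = 0.00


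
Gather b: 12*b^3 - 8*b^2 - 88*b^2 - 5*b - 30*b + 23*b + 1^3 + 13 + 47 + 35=12*b^3 - 96*b^2 - 12*b + 96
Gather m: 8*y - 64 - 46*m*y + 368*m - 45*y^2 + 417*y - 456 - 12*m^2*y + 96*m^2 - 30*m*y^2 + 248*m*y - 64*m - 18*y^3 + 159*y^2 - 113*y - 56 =m^2*(96 - 12*y) + m*(-30*y^2 + 202*y + 304) - 18*y^3 + 114*y^2 + 312*y - 576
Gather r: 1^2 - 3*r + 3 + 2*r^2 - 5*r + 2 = 2*r^2 - 8*r + 6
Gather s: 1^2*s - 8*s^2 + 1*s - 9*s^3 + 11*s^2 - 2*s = -9*s^3 + 3*s^2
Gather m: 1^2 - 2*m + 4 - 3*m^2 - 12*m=-3*m^2 - 14*m + 5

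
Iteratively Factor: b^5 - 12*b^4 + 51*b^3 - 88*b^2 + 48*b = (b - 1)*(b^4 - 11*b^3 + 40*b^2 - 48*b) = (b - 4)*(b - 1)*(b^3 - 7*b^2 + 12*b) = (b - 4)^2*(b - 1)*(b^2 - 3*b) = (b - 4)^2*(b - 3)*(b - 1)*(b)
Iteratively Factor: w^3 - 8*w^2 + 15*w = (w - 3)*(w^2 - 5*w) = w*(w - 3)*(w - 5)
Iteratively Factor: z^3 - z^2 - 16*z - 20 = (z + 2)*(z^2 - 3*z - 10) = (z + 2)^2*(z - 5)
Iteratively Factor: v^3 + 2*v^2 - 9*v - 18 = (v + 2)*(v^2 - 9) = (v - 3)*(v + 2)*(v + 3)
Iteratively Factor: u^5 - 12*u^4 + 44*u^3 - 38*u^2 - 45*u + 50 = (u - 5)*(u^4 - 7*u^3 + 9*u^2 + 7*u - 10) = (u - 5)*(u + 1)*(u^3 - 8*u^2 + 17*u - 10) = (u - 5)*(u - 1)*(u + 1)*(u^2 - 7*u + 10) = (u - 5)*(u - 2)*(u - 1)*(u + 1)*(u - 5)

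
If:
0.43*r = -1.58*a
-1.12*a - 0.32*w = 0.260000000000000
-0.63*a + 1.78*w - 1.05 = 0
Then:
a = -0.36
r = 1.34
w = 0.46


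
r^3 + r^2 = r^2*(r + 1)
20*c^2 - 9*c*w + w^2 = (-5*c + w)*(-4*c + w)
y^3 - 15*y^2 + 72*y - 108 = (y - 6)^2*(y - 3)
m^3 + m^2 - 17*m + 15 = (m - 3)*(m - 1)*(m + 5)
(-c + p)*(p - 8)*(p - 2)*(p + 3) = -c*p^3 + 7*c*p^2 + 14*c*p - 48*c + p^4 - 7*p^3 - 14*p^2 + 48*p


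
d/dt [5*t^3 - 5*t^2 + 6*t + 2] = 15*t^2 - 10*t + 6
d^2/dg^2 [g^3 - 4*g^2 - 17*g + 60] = 6*g - 8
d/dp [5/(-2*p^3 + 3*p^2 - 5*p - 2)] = 5*(6*p^2 - 6*p + 5)/(2*p^3 - 3*p^2 + 5*p + 2)^2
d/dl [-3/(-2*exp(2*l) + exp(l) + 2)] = (3 - 12*exp(l))*exp(l)/(-2*exp(2*l) + exp(l) + 2)^2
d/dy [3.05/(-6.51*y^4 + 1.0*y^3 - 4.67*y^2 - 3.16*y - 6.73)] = (79.422*y^3 - 9.15*y^2 + 28.487*y + 9.638)/(6.51*y^4 - 1.0*y^3 + 4.67*y^2 + 3.16*y + 6.73)^2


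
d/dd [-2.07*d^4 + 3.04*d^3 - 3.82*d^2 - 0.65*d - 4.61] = -8.28*d^3 + 9.12*d^2 - 7.64*d - 0.65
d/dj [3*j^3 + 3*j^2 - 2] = 3*j*(3*j + 2)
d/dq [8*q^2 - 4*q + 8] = 16*q - 4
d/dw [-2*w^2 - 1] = -4*w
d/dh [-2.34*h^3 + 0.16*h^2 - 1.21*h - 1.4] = -7.02*h^2 + 0.32*h - 1.21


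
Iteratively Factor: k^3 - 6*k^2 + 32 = (k + 2)*(k^2 - 8*k + 16) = (k - 4)*(k + 2)*(k - 4)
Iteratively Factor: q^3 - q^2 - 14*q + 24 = (q - 2)*(q^2 + q - 12) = (q - 2)*(q + 4)*(q - 3)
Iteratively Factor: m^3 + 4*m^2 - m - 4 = (m + 4)*(m^2 - 1) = (m + 1)*(m + 4)*(m - 1)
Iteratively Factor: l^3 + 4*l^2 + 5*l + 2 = (l + 1)*(l^2 + 3*l + 2) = (l + 1)*(l + 2)*(l + 1)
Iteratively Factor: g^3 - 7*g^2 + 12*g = (g - 4)*(g^2 - 3*g) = g*(g - 4)*(g - 3)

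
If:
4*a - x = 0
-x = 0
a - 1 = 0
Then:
No Solution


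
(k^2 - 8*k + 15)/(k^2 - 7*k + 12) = (k - 5)/(k - 4)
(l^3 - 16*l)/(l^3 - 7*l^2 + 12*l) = (l + 4)/(l - 3)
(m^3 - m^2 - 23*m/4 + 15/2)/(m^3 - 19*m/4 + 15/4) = (m - 2)/(m - 1)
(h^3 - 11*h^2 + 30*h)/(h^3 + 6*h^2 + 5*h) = (h^2 - 11*h + 30)/(h^2 + 6*h + 5)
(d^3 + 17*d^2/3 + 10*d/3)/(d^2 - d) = (3*d^2 + 17*d + 10)/(3*(d - 1))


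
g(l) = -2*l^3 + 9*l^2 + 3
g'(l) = -6*l^2 + 18*l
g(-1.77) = 42.29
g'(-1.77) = -50.66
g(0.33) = 3.91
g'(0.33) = 5.29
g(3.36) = 28.74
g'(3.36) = -7.26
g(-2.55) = 94.69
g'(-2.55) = -84.92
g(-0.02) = 3.00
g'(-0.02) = -0.36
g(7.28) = -291.67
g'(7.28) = -186.95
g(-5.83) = 705.21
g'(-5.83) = -308.87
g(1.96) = 22.52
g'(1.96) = 12.23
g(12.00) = -2157.00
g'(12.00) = -648.00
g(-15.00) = 8778.00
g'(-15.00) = -1620.00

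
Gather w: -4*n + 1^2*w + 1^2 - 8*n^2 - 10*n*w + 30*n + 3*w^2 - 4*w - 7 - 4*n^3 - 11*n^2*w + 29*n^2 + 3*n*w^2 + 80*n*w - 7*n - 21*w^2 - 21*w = -4*n^3 + 21*n^2 + 19*n + w^2*(3*n - 18) + w*(-11*n^2 + 70*n - 24) - 6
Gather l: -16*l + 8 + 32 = 40 - 16*l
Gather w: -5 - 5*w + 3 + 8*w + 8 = 3*w + 6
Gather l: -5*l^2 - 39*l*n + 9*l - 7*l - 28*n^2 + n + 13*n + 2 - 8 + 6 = -5*l^2 + l*(2 - 39*n) - 28*n^2 + 14*n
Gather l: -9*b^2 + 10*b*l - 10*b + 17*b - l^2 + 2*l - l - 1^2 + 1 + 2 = -9*b^2 + 7*b - l^2 + l*(10*b + 1) + 2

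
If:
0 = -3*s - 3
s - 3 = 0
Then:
No Solution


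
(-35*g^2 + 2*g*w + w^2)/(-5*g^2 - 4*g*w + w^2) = (7*g + w)/(g + w)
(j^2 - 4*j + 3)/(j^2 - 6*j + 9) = (j - 1)/(j - 3)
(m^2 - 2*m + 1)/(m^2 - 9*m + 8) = (m - 1)/(m - 8)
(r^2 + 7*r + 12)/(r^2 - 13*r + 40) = (r^2 + 7*r + 12)/(r^2 - 13*r + 40)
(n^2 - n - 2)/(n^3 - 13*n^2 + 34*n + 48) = (n - 2)/(n^2 - 14*n + 48)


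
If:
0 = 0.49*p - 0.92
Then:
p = 1.88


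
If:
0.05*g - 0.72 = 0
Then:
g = 14.40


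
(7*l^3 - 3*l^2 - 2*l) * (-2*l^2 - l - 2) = -14*l^5 - l^4 - 7*l^3 + 8*l^2 + 4*l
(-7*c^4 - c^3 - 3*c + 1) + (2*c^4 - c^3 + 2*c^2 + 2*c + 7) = -5*c^4 - 2*c^3 + 2*c^2 - c + 8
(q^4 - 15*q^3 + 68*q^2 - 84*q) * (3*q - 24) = 3*q^5 - 69*q^4 + 564*q^3 - 1884*q^2 + 2016*q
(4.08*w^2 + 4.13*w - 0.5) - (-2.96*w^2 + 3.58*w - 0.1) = 7.04*w^2 + 0.55*w - 0.4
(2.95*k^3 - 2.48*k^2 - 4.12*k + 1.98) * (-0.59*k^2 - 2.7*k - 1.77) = -1.7405*k^5 - 6.5018*k^4 + 3.9053*k^3 + 14.3454*k^2 + 1.9464*k - 3.5046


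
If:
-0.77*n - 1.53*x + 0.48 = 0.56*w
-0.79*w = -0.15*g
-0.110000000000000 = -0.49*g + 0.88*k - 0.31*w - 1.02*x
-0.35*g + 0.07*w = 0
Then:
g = 0.00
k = 1.15909090909091*x - 0.125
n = 0.623376623376623 - 1.98701298701299*x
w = 0.00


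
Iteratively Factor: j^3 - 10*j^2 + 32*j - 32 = (j - 4)*(j^2 - 6*j + 8) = (j - 4)^2*(j - 2)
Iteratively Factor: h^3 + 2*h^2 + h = (h + 1)*(h^2 + h) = h*(h + 1)*(h + 1)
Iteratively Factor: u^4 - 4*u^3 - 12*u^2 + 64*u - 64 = (u - 4)*(u^3 - 12*u + 16) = (u - 4)*(u - 2)*(u^2 + 2*u - 8) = (u - 4)*(u - 2)^2*(u + 4)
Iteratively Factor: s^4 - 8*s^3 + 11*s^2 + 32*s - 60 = (s - 3)*(s^3 - 5*s^2 - 4*s + 20) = (s - 5)*(s - 3)*(s^2 - 4) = (s - 5)*(s - 3)*(s + 2)*(s - 2)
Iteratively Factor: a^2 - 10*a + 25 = (a - 5)*(a - 5)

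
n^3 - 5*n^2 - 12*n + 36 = (n - 6)*(n - 2)*(n + 3)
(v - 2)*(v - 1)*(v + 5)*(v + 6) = v^4 + 8*v^3 - v^2 - 68*v + 60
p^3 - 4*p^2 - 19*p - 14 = (p - 7)*(p + 1)*(p + 2)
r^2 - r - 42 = (r - 7)*(r + 6)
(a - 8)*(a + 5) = a^2 - 3*a - 40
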